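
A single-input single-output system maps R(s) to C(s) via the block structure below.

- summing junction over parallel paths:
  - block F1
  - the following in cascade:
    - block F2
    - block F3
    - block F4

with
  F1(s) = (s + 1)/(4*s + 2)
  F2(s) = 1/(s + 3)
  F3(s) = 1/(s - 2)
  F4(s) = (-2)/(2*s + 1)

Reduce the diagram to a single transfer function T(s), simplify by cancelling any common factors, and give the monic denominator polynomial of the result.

1. series reduction of F2, F3, F4 = (-2)/(2*s^3 + 3*s^2 - 11*s - 6)
2. add F1, (F2*F3*F4) (parallel) = (s^3 + 2*s^2 - 5*s - 10)/(4*s^3 + 6*s^2 - 22*s - 12)
Step 2 gives the fully reduced T(s), with no common factor left to cancel. The denominator's leading coefficient is 4, so divide each of its coefficients by 4 to get the monic form.

Therefore the answer is s^3 + 3*s^2/2 - 11*s/2 - 3.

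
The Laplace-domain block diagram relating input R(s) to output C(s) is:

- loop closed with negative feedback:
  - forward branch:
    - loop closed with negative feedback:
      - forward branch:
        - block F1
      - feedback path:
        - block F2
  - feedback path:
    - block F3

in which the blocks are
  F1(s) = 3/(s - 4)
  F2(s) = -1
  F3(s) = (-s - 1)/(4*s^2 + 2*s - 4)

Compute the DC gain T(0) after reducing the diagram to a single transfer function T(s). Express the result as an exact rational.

Answer: -12/25

Working:
Step 1 - close the feedback loop around F1, F2, giving 3/(s - 7)
Step 2 - close the feedback loop around [F1/(1+F1*F2)], F3, giving (12*s^2 + 6*s - 12)/(4*s^3 - 26*s^2 - 21*s + 25)
Step 2 gives the overall T(s). Then T(0) = -12/25.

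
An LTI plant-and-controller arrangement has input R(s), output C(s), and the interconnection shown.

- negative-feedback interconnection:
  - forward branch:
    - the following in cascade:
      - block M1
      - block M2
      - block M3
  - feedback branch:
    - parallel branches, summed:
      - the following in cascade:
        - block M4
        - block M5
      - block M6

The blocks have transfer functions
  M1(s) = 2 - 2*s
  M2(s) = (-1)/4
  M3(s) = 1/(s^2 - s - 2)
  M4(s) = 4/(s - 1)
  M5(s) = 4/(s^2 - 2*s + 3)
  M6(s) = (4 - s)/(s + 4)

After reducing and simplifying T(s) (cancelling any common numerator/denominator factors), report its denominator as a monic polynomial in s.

First reduce the diagram to T(s).

1. cascade M1, M2, M3: (s - 1)/(2*s^2 - 2*s - 4)
2. cascade M4, M5: 16/(s^3 - 3*s^2 + 5*s - 3)
3. add (M4*M5), M6 (parallel): (-s^4 + 7*s^3 - 17*s^2 + 39*s + 52)/(s^4 + s^3 - 7*s^2 + 17*s - 12)
4. collapse the loop ((M1*M2*M3) forward, ((M4*M5)+M6) return): (s^4 + s^3 - 7*s^2 + 17*s - 12)/(2*s^5 + s^4 - 11*s^3 + 9*s^2 + 35*s + 4)
The result of step 4 is T(s) in lowest terms. Its denominator has leading coefficient 2; dividing the denominator through by 2 makes it monic.

Answer: s^5 + s^4/2 - 11*s^3/2 + 9*s^2/2 + 35*s/2 + 2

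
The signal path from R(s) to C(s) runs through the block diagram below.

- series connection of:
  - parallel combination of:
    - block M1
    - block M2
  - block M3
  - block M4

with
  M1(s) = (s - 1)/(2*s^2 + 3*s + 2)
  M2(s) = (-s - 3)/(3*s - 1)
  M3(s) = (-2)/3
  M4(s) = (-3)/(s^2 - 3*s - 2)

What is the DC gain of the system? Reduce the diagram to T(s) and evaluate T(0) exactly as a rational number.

Step 1: add M1, M2 (parallel): (-2*s^3 - 6*s^2 - 15*s - 5)/(6*s^3 + 7*s^2 + 3*s - 2)
Step 2: multiply (M1+M2), M3, M4 (series): (-4*s^3 - 12*s^2 - 30*s - 10)/(6*s^5 - 11*s^4 - 30*s^3 - 25*s^2 + 4)
Step 2 gives the overall T(s). Then T(0) = -10/4 = -5/2.

Answer: -5/2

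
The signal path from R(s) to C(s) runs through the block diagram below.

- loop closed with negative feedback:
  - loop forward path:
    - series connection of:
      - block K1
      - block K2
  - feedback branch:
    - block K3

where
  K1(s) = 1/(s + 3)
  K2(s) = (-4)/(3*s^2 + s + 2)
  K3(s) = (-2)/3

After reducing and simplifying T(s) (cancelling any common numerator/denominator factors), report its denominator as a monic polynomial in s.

[1] series reduction of K1, K2 = (-4)/(3*s^3 + 10*s^2 + 5*s + 6)
[2] feedback reduction of (K1*K2), K3 = (-12)/(9*s^3 + 30*s^2 + 15*s + 26)
The result of step 2 is T(s) in lowest terms. Its denominator has leading coefficient 9; dividing the denominator through by 9 makes it monic.

Answer: s^3 + 10*s^2/3 + 5*s/3 + 26/9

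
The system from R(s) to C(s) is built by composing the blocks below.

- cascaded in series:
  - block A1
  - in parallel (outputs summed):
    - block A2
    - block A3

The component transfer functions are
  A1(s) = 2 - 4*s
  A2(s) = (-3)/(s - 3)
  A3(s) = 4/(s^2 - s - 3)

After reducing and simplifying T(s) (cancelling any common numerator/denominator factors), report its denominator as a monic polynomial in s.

(1) sum the parallel branches A2, A3; result (-3*s^2 + 7*s - 3)/(s^3 - 4*s^2 + 9)
(2) series reduction of A1, (A2+A3); result (12*s^3 - 34*s^2 + 26*s - 6)/(s^3 - 4*s^2 + 9)
That last expression is T(s), already simplified, and its denominator is already monic.

Hence the answer: s^3 - 4*s^2 + 9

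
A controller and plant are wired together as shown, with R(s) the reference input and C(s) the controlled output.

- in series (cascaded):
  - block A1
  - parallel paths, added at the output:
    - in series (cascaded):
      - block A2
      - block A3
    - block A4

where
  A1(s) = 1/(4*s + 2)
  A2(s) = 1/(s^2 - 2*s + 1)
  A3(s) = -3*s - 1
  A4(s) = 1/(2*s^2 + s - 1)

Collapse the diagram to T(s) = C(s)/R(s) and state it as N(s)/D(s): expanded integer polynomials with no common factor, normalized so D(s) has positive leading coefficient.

First reduce the diagram to T(s).

(1) reduce the series chain A2, A3: (-3*s - 1)/(s^2 - 2*s + 1)
(2) combine (A2*A3), A4 in parallel: (-6*s^3 - 4*s^2 + 2)/(2*s^4 - 3*s^3 - s^2 + 3*s - 1)
(3) reduce the series chain A1, ((A2*A3)+A4): this yields T(s), and no further normalization is needed

Answer: (-3*s^3 - 2*s^2 + 1)/(4*s^5 - 4*s^4 - 5*s^3 + 5*s^2 + s - 1)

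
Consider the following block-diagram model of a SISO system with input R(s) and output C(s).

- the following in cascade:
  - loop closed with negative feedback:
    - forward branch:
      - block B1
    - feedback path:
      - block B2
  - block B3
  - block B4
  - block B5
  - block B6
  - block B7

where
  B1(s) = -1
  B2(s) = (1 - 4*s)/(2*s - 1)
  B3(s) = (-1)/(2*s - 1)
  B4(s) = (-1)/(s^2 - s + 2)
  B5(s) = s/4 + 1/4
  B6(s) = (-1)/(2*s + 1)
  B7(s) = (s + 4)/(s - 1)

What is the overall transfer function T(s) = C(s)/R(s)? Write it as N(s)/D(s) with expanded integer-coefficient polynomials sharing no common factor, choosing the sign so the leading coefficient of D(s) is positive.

The answer is (s^2 + 5*s + 4)/(48*s^5 - 88*s^4 + 120*s^3 - 56*s^2 - 40*s + 16).

Reasoning:
1. feedback reduction of B1, B2: (1 - 2*s)/(6*s - 2)
2. multiply [B1/(1+B1*B2)], B3, B4, B5, B6, B7 (series), giving the overall T(s)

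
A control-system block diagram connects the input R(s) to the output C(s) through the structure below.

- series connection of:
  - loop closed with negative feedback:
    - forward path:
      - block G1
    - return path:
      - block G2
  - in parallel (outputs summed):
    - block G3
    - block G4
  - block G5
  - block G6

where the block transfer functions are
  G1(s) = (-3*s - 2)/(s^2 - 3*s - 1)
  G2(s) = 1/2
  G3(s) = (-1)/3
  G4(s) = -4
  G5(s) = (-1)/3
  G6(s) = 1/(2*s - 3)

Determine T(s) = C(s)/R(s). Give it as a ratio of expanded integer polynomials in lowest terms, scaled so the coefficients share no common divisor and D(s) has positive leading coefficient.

Reducing step by step:

[1] feedback reduction of G1, G2 gives (-6*s - 4)/(2*s^2 - 9*s - 4)
[2] sum the parallel branches G3, G4 gives (-13)/3
[3] reduce the series chain [G1/(1+G1*G2)], (G3+G4), G5, G6, which is the overall transfer function T(s) = C(s)/R(s) in lowest terms

Answer: (-78*s - 52)/(36*s^3 - 216*s^2 + 171*s + 108)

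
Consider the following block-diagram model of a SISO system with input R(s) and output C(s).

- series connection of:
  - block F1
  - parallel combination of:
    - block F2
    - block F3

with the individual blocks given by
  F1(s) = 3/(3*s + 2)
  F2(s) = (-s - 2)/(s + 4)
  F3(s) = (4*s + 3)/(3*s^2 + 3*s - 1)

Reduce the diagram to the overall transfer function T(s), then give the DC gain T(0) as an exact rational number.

Step 1: parallel reduction of F2, F3 = (-3*s^3 - 5*s^2 + 14*s + 14)/(3*s^3 + 15*s^2 + 11*s - 4)
Step 2: series reduction of F1, (F2+F3) = (-9*s^3 - 15*s^2 + 42*s + 42)/(9*s^4 + 51*s^3 + 63*s^2 + 10*s - 8)
DC gain: substitute s = 0 into T(s) from step 2: T(0) = 42/(-8) = -21/4.

Final answer: -21/4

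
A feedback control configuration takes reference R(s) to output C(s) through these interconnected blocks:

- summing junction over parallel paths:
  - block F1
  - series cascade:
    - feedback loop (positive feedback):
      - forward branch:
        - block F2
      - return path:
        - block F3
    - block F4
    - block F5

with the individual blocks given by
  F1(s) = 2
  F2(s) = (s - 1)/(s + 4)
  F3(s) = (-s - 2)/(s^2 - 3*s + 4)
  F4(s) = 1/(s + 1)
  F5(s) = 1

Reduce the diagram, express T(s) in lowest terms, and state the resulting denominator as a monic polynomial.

Answer: s^4 + 3*s^3 - 5*s^2 + 7*s + 14

Working:
Step 1 - close the feedback loop around F2, F3, giving (s^3 - 4*s^2 + 7*s - 4)/(s^3 + 2*s^2 - 7*s + 14)
Step 2 - multiply [F2/(1-F2*F3)], F4, F5 (series), giving (s^3 - 4*s^2 + 7*s - 4)/(s^4 + 3*s^3 - 5*s^2 + 7*s + 14)
Step 3 - sum the parallel branches F1, ([F2/(1-F2*F3)]*F4*F5), giving (2*s^4 + 7*s^3 - 14*s^2 + 21*s + 24)/(s^4 + 3*s^3 - 5*s^2 + 7*s + 14)
That last expression is T(s), already simplified, and its denominator is already monic.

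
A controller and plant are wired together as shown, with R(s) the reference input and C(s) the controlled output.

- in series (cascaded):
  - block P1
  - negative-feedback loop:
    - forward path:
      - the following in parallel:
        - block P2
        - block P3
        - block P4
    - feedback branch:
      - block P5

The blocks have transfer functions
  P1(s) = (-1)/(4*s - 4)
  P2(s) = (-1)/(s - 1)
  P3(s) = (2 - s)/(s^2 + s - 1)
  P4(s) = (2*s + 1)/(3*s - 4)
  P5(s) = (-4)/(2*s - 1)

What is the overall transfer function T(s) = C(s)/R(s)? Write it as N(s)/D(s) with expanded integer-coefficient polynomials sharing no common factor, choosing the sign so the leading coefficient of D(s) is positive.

The answer is (-4*s^5 + 12*s^4 - 25*s^3 + 32*s^2 - 21*s + 5)/(24*s^6 - 100*s^5 + 124*s^4 - 96*s^3 + 148*s^2 - 164*s + 64).

Reasoning:
[1] reduce the parallel group P2, P3, P4 = (2*s^4 - 5*s^3 + 10*s^2 - 11*s + 5)/(3*s^4 - 4*s^3 - 6*s^2 + 11*s - 4)
[2] feedback reduction of (P2+P3+P4), P5 = (4*s^5 - 12*s^4 + 25*s^3 - 32*s^2 + 21*s - 5)/(6*s^5 - 19*s^4 + 12*s^3 - 12*s^2 + 25*s - 16)
[3] combine P1, [(P2+P3+P4)/(1+(P2+P3+P4)*P5)] in series; the result is T(s) itself (integer coefficients, no common factor, positive leading denominator coefficient)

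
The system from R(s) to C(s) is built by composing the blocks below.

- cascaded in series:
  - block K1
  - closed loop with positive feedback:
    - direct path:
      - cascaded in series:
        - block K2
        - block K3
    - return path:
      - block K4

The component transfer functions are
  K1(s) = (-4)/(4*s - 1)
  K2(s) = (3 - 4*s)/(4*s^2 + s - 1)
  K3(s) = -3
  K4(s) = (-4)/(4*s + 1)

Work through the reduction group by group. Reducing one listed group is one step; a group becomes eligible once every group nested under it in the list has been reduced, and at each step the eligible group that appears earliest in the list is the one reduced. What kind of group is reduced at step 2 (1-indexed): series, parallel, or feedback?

Step 1. combine K2, K3 in series
Step 2. feedback reduction of (K2*K3), K4
Step 3. combine K1, [(K2*K3)/(1-(K2*K3)*K4)] in series
Step 2 collapses a feedback group.

Hence the answer: feedback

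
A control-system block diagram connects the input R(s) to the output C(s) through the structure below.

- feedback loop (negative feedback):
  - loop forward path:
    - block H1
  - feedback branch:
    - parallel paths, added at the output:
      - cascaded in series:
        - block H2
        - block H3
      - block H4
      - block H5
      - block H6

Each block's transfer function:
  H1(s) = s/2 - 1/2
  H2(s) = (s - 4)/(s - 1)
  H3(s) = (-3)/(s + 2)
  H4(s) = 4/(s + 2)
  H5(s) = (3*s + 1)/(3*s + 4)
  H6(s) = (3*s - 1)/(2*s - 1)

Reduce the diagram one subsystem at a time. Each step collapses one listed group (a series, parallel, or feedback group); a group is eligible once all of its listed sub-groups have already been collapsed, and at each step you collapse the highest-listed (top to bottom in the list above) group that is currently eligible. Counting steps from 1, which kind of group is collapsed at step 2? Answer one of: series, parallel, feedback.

[1] reduce the series chain H2, H3
[2] reduce the parallel group (H2*H3), H4, H5, H6
[3] collapse the loop (H1 forward, ((H2*H3)+H4+H5+H6) return)
So the answer for step 2 is parallel.

Hence the answer: parallel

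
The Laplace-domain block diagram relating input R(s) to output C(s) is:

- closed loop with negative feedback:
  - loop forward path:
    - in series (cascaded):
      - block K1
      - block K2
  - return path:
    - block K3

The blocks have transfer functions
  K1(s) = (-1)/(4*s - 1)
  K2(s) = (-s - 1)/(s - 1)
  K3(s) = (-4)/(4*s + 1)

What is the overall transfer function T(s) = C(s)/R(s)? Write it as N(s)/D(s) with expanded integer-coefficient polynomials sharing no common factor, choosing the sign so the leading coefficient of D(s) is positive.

[1] cascade K1, K2 gives (s + 1)/(4*s^2 - 5*s + 1)
[2] apply the feedback formula to (K1*K2), K3; the result is T(s) itself (integer coefficients, no common factor, positive leading denominator coefficient)

Final answer: (4*s^2 + 5*s + 1)/(16*s^3 - 16*s^2 - 5*s - 3)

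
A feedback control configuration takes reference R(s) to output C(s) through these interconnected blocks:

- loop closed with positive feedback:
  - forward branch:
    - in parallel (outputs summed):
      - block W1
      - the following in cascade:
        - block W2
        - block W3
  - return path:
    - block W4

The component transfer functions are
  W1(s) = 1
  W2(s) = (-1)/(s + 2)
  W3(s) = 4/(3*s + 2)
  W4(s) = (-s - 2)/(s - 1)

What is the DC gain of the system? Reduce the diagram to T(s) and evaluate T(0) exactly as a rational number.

Answer: 0

Working:
(1) series reduction of W2, W3 -> (-4)/(3*s^2 + 8*s + 4)
(2) reduce the parallel group W1, (W2*W3) -> (3*s^2 + 8*s)/(3*s^2 + 8*s + 4)
(3) reduce the feedback loop with forward (W1+(W2*W3)) and return W4 -> (3*s^3 + 5*s^2 - 8*s)/(6*s^3 + 19*s^2 + 12*s - 4)
Evaluating the step-3 result (the overall T(s)) at s = 0 gives T(0) = 0/(-4) = 0.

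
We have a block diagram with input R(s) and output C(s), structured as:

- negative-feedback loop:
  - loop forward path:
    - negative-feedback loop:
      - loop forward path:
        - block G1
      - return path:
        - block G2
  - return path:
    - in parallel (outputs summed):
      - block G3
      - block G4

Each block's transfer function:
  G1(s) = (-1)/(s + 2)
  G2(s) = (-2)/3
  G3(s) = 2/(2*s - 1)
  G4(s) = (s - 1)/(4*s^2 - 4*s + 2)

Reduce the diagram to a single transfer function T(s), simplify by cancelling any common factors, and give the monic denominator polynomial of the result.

(1) apply the feedback formula to G1, G2; result (-3)/(3*s + 8)
(2) add G3, G4 (parallel); result (10*s^2 - 11*s + 5)/(8*s^3 - 12*s^2 + 8*s - 2)
(3) close the feedback loop around [G1/(1+G1*G2)], (G3+G4); result (-24*s^3 + 36*s^2 - 24*s + 6)/(24*s^4 + 28*s^3 - 102*s^2 + 91*s - 31)
No further cancellation is possible in the step-3 result, so that is T(s). Its denominator becomes monic after dividing by the leading coefficient 24.

Final answer: s^4 + 7*s^3/6 - 17*s^2/4 + 91*s/24 - 31/24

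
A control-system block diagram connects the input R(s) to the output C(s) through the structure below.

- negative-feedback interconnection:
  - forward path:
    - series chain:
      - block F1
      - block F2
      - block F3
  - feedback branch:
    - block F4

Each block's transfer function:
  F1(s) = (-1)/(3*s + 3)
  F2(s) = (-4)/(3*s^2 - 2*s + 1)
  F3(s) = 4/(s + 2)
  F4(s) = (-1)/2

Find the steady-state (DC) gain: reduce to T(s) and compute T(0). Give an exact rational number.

First reduce the diagram to T(s).

[1] multiply F1, F2, F3 (series); result 16/(9*s^4 + 21*s^3 + 3*s^2 - 3*s + 6)
[2] close the feedback loop around (F1*F2*F3), F4; result 16/(9*s^4 + 21*s^3 + 3*s^2 - 3*s - 2)
Evaluating the step-2 result (the overall T(s)) at s = 0 gives T(0) = 16/(-2) = -8.

Answer: -8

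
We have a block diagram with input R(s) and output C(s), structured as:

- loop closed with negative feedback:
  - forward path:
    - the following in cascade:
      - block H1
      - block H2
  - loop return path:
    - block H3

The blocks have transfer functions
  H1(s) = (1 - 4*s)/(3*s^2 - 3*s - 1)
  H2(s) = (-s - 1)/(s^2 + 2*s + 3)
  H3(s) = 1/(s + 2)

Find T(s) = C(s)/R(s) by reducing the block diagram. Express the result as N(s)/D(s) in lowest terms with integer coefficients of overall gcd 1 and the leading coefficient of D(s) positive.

The answer is (4*s^3 + 11*s^2 + 5*s - 2)/(3*s^5 + 9*s^4 + 8*s^3 - 3*s^2 - 22*s - 7).

Reasoning:
(1) series reduction of H1, H2 gives (4*s^2 + 3*s - 1)/(3*s^4 + 3*s^3 + 2*s^2 - 11*s - 3)
(2) collapse the loop ((H1*H2) forward, H3 return): this yields T(s), and no further normalization is needed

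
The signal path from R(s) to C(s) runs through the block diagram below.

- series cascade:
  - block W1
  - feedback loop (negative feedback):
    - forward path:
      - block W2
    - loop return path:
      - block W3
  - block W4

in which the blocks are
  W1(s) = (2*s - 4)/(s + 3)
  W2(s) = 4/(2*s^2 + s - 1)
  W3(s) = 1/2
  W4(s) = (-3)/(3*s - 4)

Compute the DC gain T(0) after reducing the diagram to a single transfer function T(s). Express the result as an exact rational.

Step 1: apply the feedback formula to W2, W3 gives 4/(2*s^2 + s + 1)
Step 2: multiply W1, [W2/(1+W2*W3)], W4 (series) gives (48 - 24*s)/(6*s^4 + 13*s^3 - 16*s^2 - 7*s - 12)
Evaluating the step-2 result (the overall T(s)) at s = 0 gives T(0) = 48/(-12) = -4.

Hence the answer: -4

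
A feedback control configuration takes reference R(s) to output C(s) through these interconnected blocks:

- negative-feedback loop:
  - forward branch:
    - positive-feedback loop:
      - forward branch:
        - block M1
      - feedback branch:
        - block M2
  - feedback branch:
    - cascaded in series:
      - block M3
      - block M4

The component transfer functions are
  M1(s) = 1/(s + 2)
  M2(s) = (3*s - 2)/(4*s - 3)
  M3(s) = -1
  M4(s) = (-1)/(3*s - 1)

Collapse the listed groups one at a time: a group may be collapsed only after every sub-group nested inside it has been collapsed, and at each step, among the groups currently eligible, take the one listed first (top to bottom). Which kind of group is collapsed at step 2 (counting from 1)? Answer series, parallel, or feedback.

Step 1 - collapse the loop (M1 forward, M2 return)
Step 2 - cascade M3, M4
Step 3 - reduce the feedback loop with forward [M1/(1-M1*M2)] and return (M3*M4)
Step 2 collapses a series group.

Answer: series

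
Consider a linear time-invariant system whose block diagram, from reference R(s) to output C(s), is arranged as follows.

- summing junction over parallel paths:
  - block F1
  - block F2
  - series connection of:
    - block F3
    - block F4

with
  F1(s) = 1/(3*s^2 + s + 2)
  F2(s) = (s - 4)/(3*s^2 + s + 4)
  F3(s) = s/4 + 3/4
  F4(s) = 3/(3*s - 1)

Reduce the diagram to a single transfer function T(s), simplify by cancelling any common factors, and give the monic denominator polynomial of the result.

First reduce the diagram to T(s).

(1) cascade F3, F4 = (3*s + 9)/(12*s - 4)
(2) add F1, F2, (F3*F4) (parallel) = (27*s^5 + 135*s^4 + 3*s^3 + 209*s^2 + 34*s + 88)/(108*s^5 + 36*s^4 + 204*s^3 - 4*s^2 + 72*s - 32)
The result of step 2 is T(s) in lowest terms. Its denominator has leading coefficient 108; dividing the denominator through by 108 makes it monic.

Answer: s^5 + s^4/3 + 17*s^3/9 - s^2/27 + 2*s/3 - 8/27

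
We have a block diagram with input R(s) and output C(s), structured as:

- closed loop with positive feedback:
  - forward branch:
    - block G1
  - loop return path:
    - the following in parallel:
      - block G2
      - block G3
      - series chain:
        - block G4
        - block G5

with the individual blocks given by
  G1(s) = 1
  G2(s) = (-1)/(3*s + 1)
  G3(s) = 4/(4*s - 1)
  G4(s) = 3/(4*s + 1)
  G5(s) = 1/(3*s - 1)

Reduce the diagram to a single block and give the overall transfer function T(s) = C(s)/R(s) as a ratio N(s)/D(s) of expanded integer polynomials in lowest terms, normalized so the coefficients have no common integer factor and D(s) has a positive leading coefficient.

[1] reduce the series chain G4, G5 = 3/(12*s^2 - s - 1)
[2] reduce the parallel group G2, G3, (G4*G5) = (96*s^3 + 88*s^2 - 10*s - 8)/(144*s^4 - 25*s^2 + 1)
[3] apply the feedback formula to G1, (G2+G3+(G4*G5)), giving the overall T(s)

Therefore the answer is (144*s^4 - 25*s^2 + 1)/(144*s^4 - 96*s^3 - 113*s^2 + 10*s + 9).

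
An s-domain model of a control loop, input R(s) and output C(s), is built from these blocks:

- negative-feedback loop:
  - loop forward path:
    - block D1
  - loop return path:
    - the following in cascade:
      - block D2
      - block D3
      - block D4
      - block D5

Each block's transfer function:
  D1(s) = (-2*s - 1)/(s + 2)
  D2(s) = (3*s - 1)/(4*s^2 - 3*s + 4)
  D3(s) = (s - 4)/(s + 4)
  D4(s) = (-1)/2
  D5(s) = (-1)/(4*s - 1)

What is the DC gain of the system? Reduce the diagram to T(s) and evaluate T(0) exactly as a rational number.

The answer is -8/17.

Reasoning:
Step 1. multiply D2, D3, D4, D5 (series), giving (3*s^2 - 13*s + 4)/(32*s^4 + 96*s^3 - 90*s^2 + 144*s - 32)
Step 2. apply the feedback formula to D1, (D2*D3*D4*D5), giving (-64*s^5 - 224*s^4 + 84*s^3 - 198*s^2 - 80*s + 32)/(32*s^5 + 160*s^4 + 96*s^3 - 13*s^2 + 261*s - 68)
That last expression is T(s); at s = 0 only the constant terms survive, so T(0) = 32/(-68) = -8/17.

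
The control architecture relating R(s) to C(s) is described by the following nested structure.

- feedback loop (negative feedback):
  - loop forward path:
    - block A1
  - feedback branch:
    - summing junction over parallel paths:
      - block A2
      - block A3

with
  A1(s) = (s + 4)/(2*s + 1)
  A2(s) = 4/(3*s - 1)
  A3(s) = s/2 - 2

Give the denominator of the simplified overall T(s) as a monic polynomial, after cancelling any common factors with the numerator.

Step 1: parallel reduction of A2, A3; result (3*s^2 - 13*s + 12)/(6*s - 2)
Step 2: close the feedback loop around A1, (A2+A3); result (6*s^2 + 22*s - 8)/(3*s^3 + 11*s^2 - 38*s + 46)
That last expression is T(s), already simplified. Scaling its denominator by 1/3 (the reciprocal of the leading coefficient) yields the monic denominator.

Final answer: s^3 + 11*s^2/3 - 38*s/3 + 46/3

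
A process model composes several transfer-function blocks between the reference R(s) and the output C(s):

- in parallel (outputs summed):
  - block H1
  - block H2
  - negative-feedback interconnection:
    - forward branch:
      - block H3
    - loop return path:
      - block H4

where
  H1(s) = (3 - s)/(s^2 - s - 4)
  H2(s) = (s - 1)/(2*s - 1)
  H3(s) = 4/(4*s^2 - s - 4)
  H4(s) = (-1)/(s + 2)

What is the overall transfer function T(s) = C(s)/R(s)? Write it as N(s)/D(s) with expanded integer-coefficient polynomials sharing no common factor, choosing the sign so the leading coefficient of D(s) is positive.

Step 1: collapse the loop (H3 forward, H4 return) -> (4*s + 8)/(4*s^3 + 7*s^2 - 6*s - 12)
Step 2: parallel reduction of H1, H2, [H3/(1+H3*H4)], which is the overall transfer function T(s) = C(s)/R(s) in lowest terms

Therefore the answer is (4*s^6 - 9*s^5 - 10*s^4 + 48*s^3 - 21*s^2 - 94*s + 20)/(8*s^6 + 2*s^5 - 61*s^4 - 39*s^3 + 106*s^2 + 60*s - 48).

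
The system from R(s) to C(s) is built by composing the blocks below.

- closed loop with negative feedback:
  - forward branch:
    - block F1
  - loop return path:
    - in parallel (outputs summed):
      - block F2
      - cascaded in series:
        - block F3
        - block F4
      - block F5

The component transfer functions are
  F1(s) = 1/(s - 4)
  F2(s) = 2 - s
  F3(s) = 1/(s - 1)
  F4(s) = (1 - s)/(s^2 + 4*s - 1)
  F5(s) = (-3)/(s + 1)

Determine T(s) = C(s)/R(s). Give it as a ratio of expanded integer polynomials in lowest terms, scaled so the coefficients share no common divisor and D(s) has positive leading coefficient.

1. multiply F3, F4 (series) -> (-1)/(s^2 + 4*s - 1)
2. add F2, (F3*F4), F5 (parallel) -> (-s^4 - 3*s^3 + 4*s^2 - 6*s)/(s^3 + 5*s^2 + 3*s - 1)
3. feedback reduction of F1, (F2+(F3*F4)+F5) - this is the overall T(s), already in the required normalized form

Answer: (-s^3 - 5*s^2 - 3*s + 1)/(2*s^3 + 13*s^2 + 19*s - 4)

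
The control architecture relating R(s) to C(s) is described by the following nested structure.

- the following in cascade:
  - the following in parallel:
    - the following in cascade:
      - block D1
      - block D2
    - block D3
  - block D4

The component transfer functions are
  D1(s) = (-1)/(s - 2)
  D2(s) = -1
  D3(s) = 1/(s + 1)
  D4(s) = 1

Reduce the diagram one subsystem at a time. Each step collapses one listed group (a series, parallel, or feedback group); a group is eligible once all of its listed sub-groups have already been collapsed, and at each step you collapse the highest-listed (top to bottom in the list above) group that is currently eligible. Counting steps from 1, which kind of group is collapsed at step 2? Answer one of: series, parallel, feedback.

Step 1: reduce the series chain D1, D2
Step 2: reduce the parallel group (D1*D2), D3
Step 3: reduce the series chain ((D1*D2)+D3), D4
The group at step 2 is a parallel group.

Final answer: parallel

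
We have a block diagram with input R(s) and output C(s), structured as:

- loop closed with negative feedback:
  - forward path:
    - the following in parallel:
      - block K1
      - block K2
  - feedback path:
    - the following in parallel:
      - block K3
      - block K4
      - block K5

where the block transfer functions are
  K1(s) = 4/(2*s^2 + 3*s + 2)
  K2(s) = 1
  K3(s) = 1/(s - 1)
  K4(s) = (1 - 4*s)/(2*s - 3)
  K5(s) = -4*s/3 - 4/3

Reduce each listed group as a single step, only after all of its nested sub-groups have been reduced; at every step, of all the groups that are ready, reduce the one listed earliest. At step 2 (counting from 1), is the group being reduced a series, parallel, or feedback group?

Step 1. parallel reduction of K1, K2
Step 2. parallel reduction of K3, K4, K5
Step 3. reduce the feedback loop with forward (K1+K2) and return (K3+K4+K5)
So the answer for step 2 is parallel.

Hence the answer: parallel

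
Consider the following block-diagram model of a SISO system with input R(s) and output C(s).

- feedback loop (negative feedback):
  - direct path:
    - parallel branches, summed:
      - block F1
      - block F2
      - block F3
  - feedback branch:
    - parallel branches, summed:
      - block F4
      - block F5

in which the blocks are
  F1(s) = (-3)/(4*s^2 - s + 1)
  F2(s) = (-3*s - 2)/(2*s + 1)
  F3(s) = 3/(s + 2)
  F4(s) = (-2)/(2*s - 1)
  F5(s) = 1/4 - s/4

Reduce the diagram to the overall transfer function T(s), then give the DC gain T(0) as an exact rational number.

1. sum the parallel branches F1, F2, F3 = (-12*s^4 - 5*s^3 - 11*s^2 - 16*s - 7)/(8*s^4 + 18*s^3 + 5*s^2 + 3*s + 2)
2. add F4, F5 (parallel) = (-2*s^2 + 3*s - 9)/(8*s - 4)
3. reduce the feedback loop with forward (F1+F2+F3) and return (F4+F5) = (-96*s^5 + 8*s^4 - 68*s^3 - 84*s^2 + 8*s + 28)/(24*s^6 + 38*s^5 + 227*s^4 + 12*s^3 + 69*s^2 + 127*s + 55)
DC gain: substitute s = 0 into T(s) from step 3: T(0) = 28/55.

Answer: 28/55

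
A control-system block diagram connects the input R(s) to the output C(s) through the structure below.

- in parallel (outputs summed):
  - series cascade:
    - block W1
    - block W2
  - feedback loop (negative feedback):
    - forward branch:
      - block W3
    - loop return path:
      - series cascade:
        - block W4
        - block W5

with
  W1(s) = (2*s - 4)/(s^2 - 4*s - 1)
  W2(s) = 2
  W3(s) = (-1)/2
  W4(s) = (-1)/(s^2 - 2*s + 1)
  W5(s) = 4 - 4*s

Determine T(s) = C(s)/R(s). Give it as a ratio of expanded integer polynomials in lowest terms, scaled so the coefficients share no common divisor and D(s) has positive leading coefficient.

First reduce the diagram to T(s).

[1] combine W1, W2 in series: (4*s - 8)/(s^2 - 4*s - 1)
[2] multiply W4, W5 (series): 4/(s - 1)
[3] close the feedback loop around W3, (W4*W5): (1 - s)/(2*s - 6)
[4] reduce the parallel group (W1*W2), [W3/(1+W3*(W4*W5))]; the result is T(s) itself (integer coefficients, no common factor, positive leading denominator coefficient)

Answer: (-s^3 + 13*s^2 - 43*s + 47)/(2*s^3 - 14*s^2 + 22*s + 6)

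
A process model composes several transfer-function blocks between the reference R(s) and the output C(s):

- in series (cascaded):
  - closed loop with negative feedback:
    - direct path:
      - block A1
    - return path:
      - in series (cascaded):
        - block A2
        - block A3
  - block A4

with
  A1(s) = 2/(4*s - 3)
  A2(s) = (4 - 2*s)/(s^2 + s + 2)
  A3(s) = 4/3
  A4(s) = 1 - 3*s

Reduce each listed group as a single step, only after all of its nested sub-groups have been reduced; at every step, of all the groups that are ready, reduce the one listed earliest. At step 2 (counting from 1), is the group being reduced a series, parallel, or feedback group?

Reducing step by step:

[1] series reduction of A2, A3
[2] apply the feedback formula to A1, (A2*A3)
[3] cascade [A1/(1+A1*(A2*A3))], A4
The group at step 2 is a feedback group.

Answer: feedback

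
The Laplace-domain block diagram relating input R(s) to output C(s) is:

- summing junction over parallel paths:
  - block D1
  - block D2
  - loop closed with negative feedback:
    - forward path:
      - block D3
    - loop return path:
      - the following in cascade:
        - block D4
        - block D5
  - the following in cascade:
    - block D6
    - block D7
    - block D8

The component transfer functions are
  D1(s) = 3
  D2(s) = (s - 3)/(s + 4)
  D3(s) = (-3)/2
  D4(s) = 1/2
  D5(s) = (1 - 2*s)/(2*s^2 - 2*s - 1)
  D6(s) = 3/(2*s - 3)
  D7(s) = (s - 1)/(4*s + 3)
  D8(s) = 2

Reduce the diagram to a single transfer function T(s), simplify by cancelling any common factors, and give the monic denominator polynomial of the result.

Step 1. multiply D4, D5 (series) = (1 - 2*s)/(4*s^2 - 4*s - 2)
Step 2. feedback reduction of D3, (D4*D5) = (-12*s^2 + 12*s + 6)/(8*s^2 - 2*s - 7)
Step 3. combine D6, D7, D8 in series = (6*s - 6)/(8*s^2 - 6*s - 9)
Step 4. reduce the parallel group D1, D2, [D3/(1+D3*(D4*D5))], (D6*D7*D8) = (160*s^5 + 152*s^4 - 152*s^3 - 882*s^2 + 84*s + 519)/(64*s^5 + 192*s^4 - 372*s^3 - 404*s^2 + 303*s + 252)
Step 4 gives the fully reduced T(s), with no common factor left to cancel. The denominator's leading coefficient is 64, so divide each of its coefficients by 64 to get the monic form.

Answer: s^5 + 3*s^4 - 93*s^3/16 - 101*s^2/16 + 303*s/64 + 63/16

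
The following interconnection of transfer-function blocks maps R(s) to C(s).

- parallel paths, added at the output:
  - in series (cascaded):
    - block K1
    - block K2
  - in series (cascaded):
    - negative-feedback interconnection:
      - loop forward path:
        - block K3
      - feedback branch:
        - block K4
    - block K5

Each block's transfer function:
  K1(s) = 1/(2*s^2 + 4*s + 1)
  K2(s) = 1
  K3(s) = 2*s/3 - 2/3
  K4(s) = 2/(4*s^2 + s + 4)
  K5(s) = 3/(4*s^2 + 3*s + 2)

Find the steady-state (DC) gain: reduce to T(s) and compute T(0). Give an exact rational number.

First reduce the diagram to T(s).

1. multiply K1, K2 (series) -> 1/(2*s^2 + 4*s + 1)
2. close the feedback loop around K3, K4 -> (8*s^3 - 6*s^2 + 6*s - 8)/(12*s^2 + 7*s + 8)
3. cascade [K3/(1+K3*K4)], K5 -> (24*s^3 - 18*s^2 + 18*s - 24)/(48*s^4 + 64*s^3 + 77*s^2 + 38*s + 16)
4. combine (K1*K2), ([K3/(1+K3*K4)]*K5) in parallel -> (48*s^5 + 108*s^4 + 52*s^3 + 83*s^2 - 40*s - 8)/(96*s^6 + 320*s^5 + 458*s^4 + 448*s^3 + 261*s^2 + 102*s + 16)
Evaluating the step-4 result (the overall T(s)) at s = 0 gives T(0) = -8/16 = -1/2.

Answer: -1/2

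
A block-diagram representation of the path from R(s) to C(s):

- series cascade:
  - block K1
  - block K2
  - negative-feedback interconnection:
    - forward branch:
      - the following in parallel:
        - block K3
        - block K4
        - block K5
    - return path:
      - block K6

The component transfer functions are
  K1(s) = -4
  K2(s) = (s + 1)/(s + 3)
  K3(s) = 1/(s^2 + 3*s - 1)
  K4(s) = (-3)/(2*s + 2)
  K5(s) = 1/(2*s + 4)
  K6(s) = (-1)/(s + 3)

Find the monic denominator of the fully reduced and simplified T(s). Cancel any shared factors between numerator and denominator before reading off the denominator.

[1] parallel reduction of K3, K4, K5, giving (-2*s^3 - 9*s^2 - 7*s + 9)/(2*s^4 + 12*s^3 + 20*s^2 + 6*s - 4)
[2] apply the feedback formula to (K3+K4+K5), K6, giving (-2*s^4 - 15*s^3 - 34*s^2 - 12*s + 27)/(2*s^5 + 18*s^4 + 58*s^3 + 75*s^2 + 21*s - 21)
[3] reduce the series chain K1, K2, [(K3+K4+K5)/(1+(K3+K4+K5)*K6)], giving (8*s^4 + 44*s^3 + 64*s^2 - 8*s - 36)/(2*s^5 + 18*s^4 + 58*s^3 + 75*s^2 + 21*s - 21)
Step 3 gives the fully reduced T(s), with no common factor left to cancel. The denominator's leading coefficient is 2, so divide each of its coefficients by 2 to get the monic form.

Answer: s^5 + 9*s^4 + 29*s^3 + 75*s^2/2 + 21*s/2 - 21/2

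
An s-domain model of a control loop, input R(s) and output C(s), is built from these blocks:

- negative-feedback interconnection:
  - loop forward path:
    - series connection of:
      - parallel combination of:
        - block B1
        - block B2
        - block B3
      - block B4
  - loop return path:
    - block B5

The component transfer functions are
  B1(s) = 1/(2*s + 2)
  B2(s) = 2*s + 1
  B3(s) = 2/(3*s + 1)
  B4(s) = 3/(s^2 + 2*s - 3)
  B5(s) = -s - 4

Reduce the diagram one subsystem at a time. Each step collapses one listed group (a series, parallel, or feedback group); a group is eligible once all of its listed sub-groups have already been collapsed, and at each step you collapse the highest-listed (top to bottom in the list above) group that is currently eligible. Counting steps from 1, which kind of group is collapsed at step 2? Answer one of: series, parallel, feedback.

Answer: series

Working:
Step 1: reduce the parallel group B1, B2, B3
Step 2: reduce the series chain (B1+B2+B3), B4
Step 3: apply the feedback formula to ((B1+B2+B3)*B4), B5
At step 2 the group reduced is series.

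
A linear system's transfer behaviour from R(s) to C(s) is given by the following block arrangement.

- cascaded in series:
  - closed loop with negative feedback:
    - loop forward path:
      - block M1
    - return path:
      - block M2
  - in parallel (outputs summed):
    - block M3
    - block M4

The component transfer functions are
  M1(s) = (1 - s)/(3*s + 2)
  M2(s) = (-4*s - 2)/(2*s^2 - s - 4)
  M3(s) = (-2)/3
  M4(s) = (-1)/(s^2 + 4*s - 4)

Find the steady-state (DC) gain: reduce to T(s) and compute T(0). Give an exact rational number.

Step 1 - apply the feedback formula to M1, M2; result (-2*s^3 + 3*s^2 + 3*s - 4)/(6*s^3 + 5*s^2 - 16*s - 10)
Step 2 - combine M3, M4 in parallel; result (-2*s^2 - 8*s + 5)/(3*s^2 + 12*s - 12)
Step 3 - cascade [M1/(1+M1*M2)], (M3+M4); result (4*s^5 + 10*s^4 - 40*s^3 - s^2 + 47*s - 20)/(18*s^5 + 87*s^4 - 60*s^3 - 282*s^2 + 72*s + 120)
Step 3 gives the overall T(s). Then T(0) = -20/120 = -1/6.

Final answer: -1/6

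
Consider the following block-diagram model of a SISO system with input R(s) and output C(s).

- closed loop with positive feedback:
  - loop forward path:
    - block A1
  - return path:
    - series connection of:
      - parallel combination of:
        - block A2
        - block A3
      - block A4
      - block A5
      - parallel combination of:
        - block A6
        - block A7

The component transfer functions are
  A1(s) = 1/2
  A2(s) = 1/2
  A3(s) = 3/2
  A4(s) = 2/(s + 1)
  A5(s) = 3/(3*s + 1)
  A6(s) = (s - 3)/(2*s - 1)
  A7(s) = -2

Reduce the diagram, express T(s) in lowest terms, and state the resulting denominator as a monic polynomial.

1. combine A2, A3 in parallel gives 2
2. combine A6, A7 in parallel gives (-3*s - 1)/(2*s - 1)
3. combine (A2+A3), A4, A5, (A6+A7) in series gives (-12)/(2*s^2 + s - 1)
4. close the feedback loop around A1, ((A2+A3)*A4*A5*(A6+A7)) gives (2*s^2 + s - 1)/(4*s^2 + 2*s + 10)
The result of step 4 is T(s) in lowest terms. Its denominator has leading coefficient 4; dividing the denominator through by 4 makes it monic.

Answer: s^2 + s/2 + 5/2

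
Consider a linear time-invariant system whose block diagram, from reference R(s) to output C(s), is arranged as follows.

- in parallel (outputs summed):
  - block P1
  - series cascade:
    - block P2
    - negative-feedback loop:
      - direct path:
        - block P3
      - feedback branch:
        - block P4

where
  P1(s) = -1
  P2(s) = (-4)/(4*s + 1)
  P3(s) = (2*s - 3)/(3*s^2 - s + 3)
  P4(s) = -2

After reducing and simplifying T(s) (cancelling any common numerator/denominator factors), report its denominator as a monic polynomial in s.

(1) close the feedback loop around P3, P4, giving (2*s - 3)/(3*s^2 - 5*s + 9)
(2) series reduction of P2, [P3/(1+P3*P4)], giving (12 - 8*s)/(12*s^3 - 17*s^2 + 31*s + 9)
(3) add P1, (P2*[P3/(1+P3*P4)]) (parallel), giving (-12*s^3 + 17*s^2 - 39*s + 3)/(12*s^3 - 17*s^2 + 31*s + 9)
That last expression is T(s), already simplified. Scaling its denominator by 1/12 (the reciprocal of the leading coefficient) yields the monic denominator.

Final answer: s^3 - 17*s^2/12 + 31*s/12 + 3/4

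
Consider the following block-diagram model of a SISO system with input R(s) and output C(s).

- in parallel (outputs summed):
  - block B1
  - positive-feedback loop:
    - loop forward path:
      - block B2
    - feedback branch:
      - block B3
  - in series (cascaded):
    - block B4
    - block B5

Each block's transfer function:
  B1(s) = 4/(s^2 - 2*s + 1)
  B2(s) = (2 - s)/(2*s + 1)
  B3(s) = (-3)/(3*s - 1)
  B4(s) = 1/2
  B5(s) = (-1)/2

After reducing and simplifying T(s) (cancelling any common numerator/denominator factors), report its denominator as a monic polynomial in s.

The answer is s^4 - 7*s^3/3 + 5*s^2/2 - 2*s + 5/6.

Reasoning:
Step 1. collapse the loop (B2 forward, B3 return) gives (-3*s^2 + 7*s - 2)/(6*s^2 - 2*s + 5)
Step 2. multiply B4, B5 (series) gives (-1)/4
Step 3. parallel reduction of B1, [B2/(1-B2*B3)], (B4*B5) gives (-18*s^4 + 66*s^3 + 5*s^2 + 24*s + 67)/(24*s^4 - 56*s^3 + 60*s^2 - 48*s + 20)
The result of step 3 is T(s) in lowest terms. Its denominator has leading coefficient 24; dividing the denominator through by 24 makes it monic.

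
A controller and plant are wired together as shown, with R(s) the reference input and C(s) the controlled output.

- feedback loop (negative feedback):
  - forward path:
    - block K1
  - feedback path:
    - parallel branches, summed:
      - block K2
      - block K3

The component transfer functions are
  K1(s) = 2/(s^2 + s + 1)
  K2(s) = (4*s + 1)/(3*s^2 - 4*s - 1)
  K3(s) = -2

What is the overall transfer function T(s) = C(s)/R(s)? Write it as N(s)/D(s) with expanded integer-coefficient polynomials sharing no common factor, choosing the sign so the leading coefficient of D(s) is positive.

[1] combine K2, K3 in parallel = (-6*s^2 + 12*s + 3)/(3*s^2 - 4*s - 1)
[2] reduce the feedback loop with forward K1 and return (K2+K3), giving the overall T(s)

Therefore the answer is (6*s^2 - 8*s - 2)/(3*s^4 - s^3 - 14*s^2 + 19*s + 5).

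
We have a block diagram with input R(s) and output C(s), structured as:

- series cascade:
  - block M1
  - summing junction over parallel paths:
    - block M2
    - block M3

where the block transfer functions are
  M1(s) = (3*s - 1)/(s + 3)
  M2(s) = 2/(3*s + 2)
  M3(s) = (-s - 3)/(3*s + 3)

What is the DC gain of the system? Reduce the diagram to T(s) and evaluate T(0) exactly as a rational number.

Step 1: add M2, M3 (parallel): (-3*s^2 - 5*s)/(9*s^2 + 15*s + 6)
Step 2: cascade M1, (M2+M3): (-9*s^3 - 12*s^2 + 5*s)/(9*s^3 + 42*s^2 + 51*s + 18)
That last expression is T(s); at s = 0 only the constant terms survive, so T(0) = 0/18 = 0.

Therefore the answer is 0.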